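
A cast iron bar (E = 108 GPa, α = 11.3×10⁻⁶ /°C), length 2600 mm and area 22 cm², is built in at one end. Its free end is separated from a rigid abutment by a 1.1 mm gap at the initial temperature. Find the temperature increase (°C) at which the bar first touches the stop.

ΔT ≈ 37.4 °C

Contact occurs when the free expansion equals the gap: αΔT L = 1.1 mm.
ΔT = 1.1 / (11.3×10⁻⁶ × 2600) = 37.44 °C.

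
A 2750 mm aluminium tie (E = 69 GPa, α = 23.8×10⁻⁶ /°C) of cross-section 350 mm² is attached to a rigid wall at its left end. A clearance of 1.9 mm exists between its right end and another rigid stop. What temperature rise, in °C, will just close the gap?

ΔT ≈ 29 °C

The gap closes when αΔT L = 1.9 mm, since the tie is still unstressed at that instant.
So ΔT = g/(αL) = 1.9/(23.8×10⁻⁶ × 2750) = 29.03 °C.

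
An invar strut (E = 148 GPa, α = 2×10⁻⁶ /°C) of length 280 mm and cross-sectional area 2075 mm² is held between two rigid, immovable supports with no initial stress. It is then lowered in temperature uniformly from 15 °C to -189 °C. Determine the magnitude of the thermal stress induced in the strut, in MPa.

σ ≈ 60.4 MPa (tensile)

With length fixed, the mechanical strain must cancel the thermal strain αΔT = 2×10⁻⁶ × 204 = 408×10⁻⁶.
The stress required to suppress this strain is σ = Eε = 148×10³ × 408×10⁻⁶ = 60.38 MPa, tensile since the strut is trying to contract.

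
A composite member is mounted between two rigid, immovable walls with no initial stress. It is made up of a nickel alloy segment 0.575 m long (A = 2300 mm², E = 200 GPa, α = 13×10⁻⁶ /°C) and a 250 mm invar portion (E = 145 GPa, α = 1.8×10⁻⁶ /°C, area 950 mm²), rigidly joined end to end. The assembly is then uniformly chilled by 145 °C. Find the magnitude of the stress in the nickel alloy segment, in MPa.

With the walls removed the bar would change length by δ_free = Σ αᵢΔT Lᵢ = 13×10⁻⁶×145×575 + 1.8×10⁻⁶×145×250 = 1.149 mm.
The walls prevent any net length change, so an axial force P (same in every segment) develops. Compatibility: P · Σ Lᵢ/(AᵢEᵢ) = δ_free.
The series flexibility is Σ Lᵢ/(AᵢEᵢ) = 575/(2300×200×10³) + 250/(950×145×10³) = 3.065×10⁻⁶ mm/N.
P = 1.149 / 3.065×10⁻⁶ = 374900 N = 374.9 kN, tensile.
σ_{nickel alloy} = P / A = 374900 / 2300 = 163 MPa.

σ ≈ 163 MPa (tensile)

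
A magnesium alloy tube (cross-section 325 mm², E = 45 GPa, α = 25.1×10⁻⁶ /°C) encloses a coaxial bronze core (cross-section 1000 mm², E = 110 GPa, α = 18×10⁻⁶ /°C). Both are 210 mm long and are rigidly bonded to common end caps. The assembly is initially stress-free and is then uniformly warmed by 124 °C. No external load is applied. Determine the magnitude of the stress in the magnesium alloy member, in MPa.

Both members must finish at the same length. With the larger α, the magnesium alloy tends to over-expand; the plates restrain it, putting the magnesium alloy in compression and the bronze in tension. With no external load the two internal forces are equal and opposite, magnitude P.
Setting the final lengths equal and cancelling L: (α₁ − α₂)ΔT = P/(A₁E₁) + P/(A₂E₂).
|α₁ − α₂|·ΔT = 7.1×10⁻⁶ × 124 = 0.0008804.
1/(A₁E₁) + 1/(A₂E₂) = 1/(325×45×10³) + 1/(1000×110×10³) = 7.747×10⁻⁸ N⁻¹.
So P = 0.0008804 / 7.747×10⁻⁸ = 11.36 kN.
σ_{magnesium alloy} = P/A₁ = 11360/325 = 34.97 MPa, compressive.

σ ≈ 35 MPa (compressive)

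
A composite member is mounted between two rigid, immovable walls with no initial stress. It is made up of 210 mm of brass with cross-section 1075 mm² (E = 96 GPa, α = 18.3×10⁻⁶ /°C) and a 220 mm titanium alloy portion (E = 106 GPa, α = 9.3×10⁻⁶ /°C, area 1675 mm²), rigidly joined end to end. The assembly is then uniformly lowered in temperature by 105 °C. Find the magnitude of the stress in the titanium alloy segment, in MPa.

σ ≈ 113 MPa (tensile)

With the walls removed the bar would change length by δ_free = Σ αᵢΔT Lᵢ = 18.3×10⁻⁶×105×210 + 9.3×10⁻⁶×105×220 = 0.6183 mm.
The rigid supports impose zero overall length change; the single axial force P common to all segments must satisfy P Σ Lᵢ/(AᵢEᵢ) = δ_free.
The series flexibility is Σ Lᵢ/(AᵢEᵢ) = 210/(1075×96×10³) + 220/(1675×106×10³) = 3.274×10⁻⁶ mm/N.
Hence P = δ_free / Σ(L/AE) = 0.6183/3.274×10⁻⁶ = 188.9 kN (tensile).
σ_{titanium alloy} = P / A = 188900 / 1675 = 112.8 MPa.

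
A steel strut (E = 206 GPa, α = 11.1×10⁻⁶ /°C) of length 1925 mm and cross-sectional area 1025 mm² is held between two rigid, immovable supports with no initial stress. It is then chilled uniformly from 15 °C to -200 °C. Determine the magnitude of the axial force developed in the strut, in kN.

P ≈ 504 kN (tensile)

The ends cannot move, so σ = EαΔT = 206×10³ × 11.1×10⁻⁶ × 215 = 491.6 MPa.
Axial force P = σA = 491.6 × 1025 = 503900 N = 503.9 kN, tensile.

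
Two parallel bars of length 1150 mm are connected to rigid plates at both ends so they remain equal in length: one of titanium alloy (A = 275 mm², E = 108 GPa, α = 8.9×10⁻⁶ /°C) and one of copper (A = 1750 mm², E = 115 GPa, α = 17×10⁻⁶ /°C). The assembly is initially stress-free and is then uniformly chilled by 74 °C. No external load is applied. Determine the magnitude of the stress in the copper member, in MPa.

σ ≈ 8.86 MPa (tensile)

Equilibrium of a rigid end plate with no external load gives equal and opposite internal forces ±P in the two members. Since α_{copper} > α_{titanium alloy}, cooling drives the copper into tension and the titanium alloy into compression.
Equating the net (thermal + elastic) strains gives |α₁ − α₂|·ΔT = P·[1/(A₁E₁) + 1/(A₂E₂)].
|α₁ − α₂|·ΔT = 8.1×10⁻⁶ × 74 = 0.0005994.
1/(A₁E₁) + 1/(A₂E₂) = 1/(275×108×10³) + 1/(1750×115×10³) = 3.864×10⁻⁸ N⁻¹.
So P = 0.0005994 / 3.864×10⁻⁸ = 15.51 kN.
σ_{copper} = P/A₂ = 15510/1750 = 8.864 MPa, tensile.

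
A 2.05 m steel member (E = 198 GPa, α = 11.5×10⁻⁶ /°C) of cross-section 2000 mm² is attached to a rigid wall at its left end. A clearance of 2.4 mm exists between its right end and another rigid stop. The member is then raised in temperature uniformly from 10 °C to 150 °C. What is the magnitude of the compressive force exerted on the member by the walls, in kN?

If the wall were absent the member would grow by αΔT L = 11.5×10⁻⁶ × 140 × 2050 = 3.3 mm.
The gap closes (δ_free > 2.4 mm) and the wall then resists a further 3.3 − 2.4 = 0.9005 mm of expansion.
That suppressed elongation corresponds to σ = E·Δ/L = 198×10³ × 0.9005/2050 = 86.98 MPa.
P = σA = 86.98 × 2000 = 174 kN.

P ≈ 174 kN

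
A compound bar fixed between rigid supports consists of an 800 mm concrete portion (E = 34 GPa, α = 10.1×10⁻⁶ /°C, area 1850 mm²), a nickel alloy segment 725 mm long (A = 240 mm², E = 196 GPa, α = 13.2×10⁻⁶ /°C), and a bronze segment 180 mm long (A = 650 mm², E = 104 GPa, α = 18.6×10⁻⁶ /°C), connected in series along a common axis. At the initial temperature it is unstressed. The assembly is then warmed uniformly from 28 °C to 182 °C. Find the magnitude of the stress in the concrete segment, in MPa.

σ ≈ 56.8 MPa (compressive)

Free thermal expansion of the whole bar: Σ αᵢΔT Lᵢ = 10.1×10⁻⁶×154×800 + 13.2×10⁻⁶×154×725 + 18.6×10⁻⁶×154×180 = 3.234 mm.
Since the ends are fixed, an axial force P builds up, equal in every segment, with P · Σ Lᵢ/(AᵢEᵢ) = δ_free.
The series flexibility is Σ Lᵢ/(AᵢEᵢ) = 800/(1850×34×10³) + 725/(240×196×10³) + 180/(650×104×10³) = 3.079×10⁻⁵ mm/N.
So P = 3.234 / 3.079×10⁻⁵ = 105 kN, compressive.
σ_{concrete} = P / A = 105000 / 1850 = 56.76 MPa.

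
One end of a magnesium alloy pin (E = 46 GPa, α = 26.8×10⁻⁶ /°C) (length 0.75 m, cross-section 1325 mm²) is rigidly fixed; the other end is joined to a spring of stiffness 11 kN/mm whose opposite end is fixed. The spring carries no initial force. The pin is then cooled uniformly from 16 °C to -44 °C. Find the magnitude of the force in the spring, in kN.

The unrestrained thermal change is αΔT L = 26.8×10⁻⁶ × 60 × 750 = 1.206 mm.
With a force P in the spring, the elastic change of the pin is PL/(AE) and that of the spring is P/k; compatibility requires their sum to equal δ_free.
P [ L/(AE) + 1/k ] = δ_free → P [ 750/(1325×46×10³) + 1/(11×10³) ] = 1.206.
P = 1.206 / 0.0001032 = 11680 N.

P ≈ 11.7 kN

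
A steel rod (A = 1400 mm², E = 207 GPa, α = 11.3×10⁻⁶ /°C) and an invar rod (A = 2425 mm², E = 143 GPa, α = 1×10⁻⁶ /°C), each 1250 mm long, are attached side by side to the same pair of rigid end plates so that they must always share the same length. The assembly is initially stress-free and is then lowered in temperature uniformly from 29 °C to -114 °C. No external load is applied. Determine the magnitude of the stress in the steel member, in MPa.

σ ≈ 166 MPa (tensile)

Equilibrium of a rigid end plate with no external load gives equal and opposite internal forces ±P in the two members. Since α_{steel} > α_{invar}, cooling drives the steel into tension and the invar into compression.
Compatibility of the two members (thermal + elastic change equal): (α₁ − α₂)ΔT = P·[1/(A₁E₁) + 1/(A₂E₂)].
|α₁ − α₂|·ΔT = 10.3×10⁻⁶ × 143 = 0.001473.
1/(A₁E₁) + 1/(A₂E₂) = 1/(1400×207×10³) + 1/(2425×143×10³) = 6.334×10⁻⁹ N⁻¹.
P = 0.001473 / 6.334×10⁻⁹ = 232500 N = 232.5 kN.
σ_{steel} = P/A₁ = 232500/1400 = 166.1 MPa, tensile.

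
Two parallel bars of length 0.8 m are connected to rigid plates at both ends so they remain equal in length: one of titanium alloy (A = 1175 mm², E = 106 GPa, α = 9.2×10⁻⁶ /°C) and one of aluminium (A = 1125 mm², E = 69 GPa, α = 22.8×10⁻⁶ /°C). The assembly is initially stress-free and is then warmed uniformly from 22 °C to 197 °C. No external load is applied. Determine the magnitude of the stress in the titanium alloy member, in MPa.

Both members must finish at the same length. With the larger α, the aluminium tends to over-expand; the plates restrain it, putting the aluminium in compression and the titanium alloy in tension. With no external load the two internal forces are equal and opposite, magnitude P.
Equating the net (thermal + elastic) strains gives |α₁ − α₂|·ΔT = P·[1/(A₁E₁) + 1/(A₂E₂)].
|α₁ − α₂|·ΔT = 13.6×10⁻⁶ × 175 = 0.00238.
1/(A₁E₁) + 1/(A₂E₂) = 1/(1175×106×10³) + 1/(1125×69×10³) = 2.091×10⁻⁸ N⁻¹.
P = 0.00238 / 2.091×10⁻⁸ = 113800 N = 113.8 kN.
σ_{titanium alloy} = P/A₁ = 113800/1175 = 96.86 MPa, tensile.

σ ≈ 96.9 MPa (tensile)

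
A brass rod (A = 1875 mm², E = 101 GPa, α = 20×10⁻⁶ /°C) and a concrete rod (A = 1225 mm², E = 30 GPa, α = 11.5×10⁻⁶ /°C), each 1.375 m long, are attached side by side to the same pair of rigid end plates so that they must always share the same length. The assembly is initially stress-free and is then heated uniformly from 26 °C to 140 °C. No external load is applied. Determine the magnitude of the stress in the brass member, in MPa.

Both members must finish at the same length. With the larger α, the brass tends to over-expand; the plates restrain it, putting the brass in compression and the concrete in tension. With no external load the two internal forces are equal and opposite, magnitude P.
Compatibility of the two members (thermal + elastic change equal): (α₁ − α₂)ΔT = P·[1/(A₁E₁) + 1/(A₂E₂)].
|α₁ − α₂|·ΔT = 8.5×10⁻⁶ × 114 = 0.000969.
1/(A₁E₁) + 1/(A₂E₂) = 1/(1875×101×10³) + 1/(1225×30×10³) = 3.249×10⁻⁸ N⁻¹.
So P = 0.000969 / 3.249×10⁻⁸ = 29.82 kN.
σ_{brass} = P/A₁ = 29820/1875 = 15.91 MPa, compressive.

σ ≈ 15.9 MPa (compressive)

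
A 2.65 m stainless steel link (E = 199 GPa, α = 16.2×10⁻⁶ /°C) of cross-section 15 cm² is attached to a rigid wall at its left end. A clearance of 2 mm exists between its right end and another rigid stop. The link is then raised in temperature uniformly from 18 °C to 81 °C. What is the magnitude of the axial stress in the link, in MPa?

σ ≈ 52.9 MPa (compressive)

If the wall were absent the link would grow by αΔT L = 16.2×10⁻⁶ × 63 × 2650 = 2.705 mm.
This exceeds the 2 mm gap, so the wall pushes back. The portion of expansion that must be recovered elastically is δ_free − gap = 2.705 − 2 = 0.7046 mm.
Compatibility: PL/(AE) = 0.7046 mm, so σ = P/A = E × (0.7046/2650) = 52.91 MPa.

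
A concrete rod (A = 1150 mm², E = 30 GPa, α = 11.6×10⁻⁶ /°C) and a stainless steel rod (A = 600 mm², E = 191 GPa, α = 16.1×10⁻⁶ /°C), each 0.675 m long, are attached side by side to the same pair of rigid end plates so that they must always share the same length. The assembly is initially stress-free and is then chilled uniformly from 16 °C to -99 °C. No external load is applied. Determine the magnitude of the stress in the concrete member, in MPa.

Both members must finish at the same length. With the larger α, the stainless steel tends to over-contract; the plates restrain it, putting the stainless steel in tension and the concrete in compression. With no external load the two internal forces are equal and opposite, magnitude P.
Equating the net (thermal + elastic) strains gives |α₁ − α₂|·ΔT = P·[1/(A₁E₁) + 1/(A₂E₂)].
|α₁ − α₂|·ΔT = 4.5×10⁻⁶ × 115 = 0.0005175.
1/(A₁E₁) + 1/(A₂E₂) = 1/(1150×30×10³) + 1/(600×191×10³) = 3.771×10⁻⁸ N⁻¹.
P = 0.0005175 / 3.771×10⁻⁸ = 13720 N = 13.72 kN.
σ_{concrete} = P/A₁ = 13720/1150 = 11.93 MPa, compressive.

σ ≈ 11.9 MPa (compressive)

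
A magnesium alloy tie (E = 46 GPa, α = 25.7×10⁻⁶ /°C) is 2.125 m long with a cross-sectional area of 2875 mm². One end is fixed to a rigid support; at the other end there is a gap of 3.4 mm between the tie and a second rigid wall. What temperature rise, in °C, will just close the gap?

ΔT ≈ 62.3 °C

Contact occurs when the free expansion equals the gap: αΔT L = 3.4 mm.
So ΔT = g/(αL) = 3.4/(25.7×10⁻⁶ × 2125) = 62.26 °C.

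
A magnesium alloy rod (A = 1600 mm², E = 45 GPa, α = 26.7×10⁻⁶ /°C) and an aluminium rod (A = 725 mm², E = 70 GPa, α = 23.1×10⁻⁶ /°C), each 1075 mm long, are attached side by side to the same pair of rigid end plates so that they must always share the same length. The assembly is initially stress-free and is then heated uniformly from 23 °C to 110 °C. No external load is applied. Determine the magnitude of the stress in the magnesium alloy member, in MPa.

σ ≈ 5.83 MPa (compressive)

Both members must finish at the same length. With the larger α, the magnesium alloy tends to over-expand; the plates restrain it, putting the magnesium alloy in compression and the aluminium in tension. With no external load the two internal forces are equal and opposite, magnitude P.
Setting the final lengths equal and cancelling L: (α₁ − α₂)ΔT = P/(A₁E₁) + P/(A₂E₂).
|α₁ − α₂|·ΔT = 3.6×10⁻⁶ × 87 = 0.0003132.
1/(A₁E₁) + 1/(A₂E₂) = 1/(1600×45×10³) + 1/(725×70×10³) = 3.359×10⁻⁸ N⁻¹.
So P = 0.0003132 / 3.359×10⁻⁸ = 9.323 kN.
σ_{magnesium alloy} = P/A₁ = 9323/1600 = 5.827 MPa, compressive.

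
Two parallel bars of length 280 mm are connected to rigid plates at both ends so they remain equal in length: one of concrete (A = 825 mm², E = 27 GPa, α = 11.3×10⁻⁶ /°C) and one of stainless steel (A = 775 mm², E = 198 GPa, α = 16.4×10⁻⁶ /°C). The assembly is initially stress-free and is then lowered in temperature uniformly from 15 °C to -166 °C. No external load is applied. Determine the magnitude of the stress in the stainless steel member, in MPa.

Equilibrium of a rigid end plate with no external load gives equal and opposite internal forces ±P in the two members. Since α_{stainless steel} > α_{concrete}, cooling drives the stainless steel into tension and the concrete into compression.
Setting the final lengths equal and cancelling L: (α₁ − α₂)ΔT = P/(A₁E₁) + P/(A₂E₂).
|α₁ − α₂|·ΔT = 5.1×10⁻⁶ × 181 = 0.0009231.
1/(A₁E₁) + 1/(A₂E₂) = 1/(825×27×10³) + 1/(775×198×10³) = 5.141×10⁻⁸ N⁻¹.
So P = 0.0009231 / 5.141×10⁻⁸ = 17.96 kN.
σ_{stainless steel} = P/A₂ = 17960/775 = 23.17 MPa, tensile.

σ ≈ 23.2 MPa (tensile)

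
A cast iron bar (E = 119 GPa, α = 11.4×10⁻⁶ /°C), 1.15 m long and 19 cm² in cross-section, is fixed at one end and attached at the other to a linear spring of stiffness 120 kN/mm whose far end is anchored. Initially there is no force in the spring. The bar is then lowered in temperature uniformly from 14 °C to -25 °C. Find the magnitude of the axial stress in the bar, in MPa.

Free thermal contraction: δ_free = αΔT L = 11.4×10⁻⁶ × 39 × 1150 = 0.5113 mm.
With a force P in the spring, the elastic change of the bar is PL/(AE) and that of the spring is P/k; compatibility requires their sum to equal δ_free.
So P = δ_free / [L/(AE) + 1/k] = 0.5113 / [ 1150/(1900×119×10³) + 1/(120×10³) ].
P = 0.5113 / 1.342×10⁻⁵ = 38100 N.
σ = P/A = 38100/1900 = 20.05 MPa.

σ ≈ 20.1 MPa (tensile)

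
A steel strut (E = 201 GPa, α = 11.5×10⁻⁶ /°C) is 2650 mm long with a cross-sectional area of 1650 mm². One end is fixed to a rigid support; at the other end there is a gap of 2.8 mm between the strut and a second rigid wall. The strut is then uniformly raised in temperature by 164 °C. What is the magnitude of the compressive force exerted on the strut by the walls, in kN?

P ≈ 275 kN

Free thermal elongation = αΔT L = 11.5×10⁻⁶ × 164 × 2650 = 4.998 mm.
This exceeds the 2.8 mm gap, so the wall pushes back. The portion of expansion that must be recovered elastically is δ_free − gap = 4.998 − 2.8 = 2.198 mm.
Compatibility: PL/(AE) = 2.198 mm, so σ = P/A = E × (2.198/2650) = 166.7 MPa.
Force on the wall = σA = 166.7 × 1650 mm² = 275.1 kN.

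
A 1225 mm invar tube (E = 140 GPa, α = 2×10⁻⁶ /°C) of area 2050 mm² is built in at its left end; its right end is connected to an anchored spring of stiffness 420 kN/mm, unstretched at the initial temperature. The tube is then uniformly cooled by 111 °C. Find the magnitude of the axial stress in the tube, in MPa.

If the spring were absent the tube would shorten by αΔT L = 2×10⁻⁶ × 111 × 1225 = 0.272 mm.
Let P be the tensile force in the spring. The tube extends elastically by PL/(AE) and the spring stretches by P/k; together these equal δ_free.
P [ L/(AE) + 1/k ] = δ_free → P [ 1225/(2050×140×10³) + 1/(420×10³) ] = 0.272.
P = 0.272 / 6.649×10⁻⁶ = 40900 N.
σ = P/A = 40900/2050 = 19.95 MPa.

σ ≈ 20 MPa (tensile)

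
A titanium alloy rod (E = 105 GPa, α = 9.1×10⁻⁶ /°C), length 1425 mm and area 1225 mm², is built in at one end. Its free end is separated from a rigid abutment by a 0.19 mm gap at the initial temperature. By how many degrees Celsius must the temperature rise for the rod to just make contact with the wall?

ΔT ≈ 14.7 °C

Contact occurs when the free expansion equals the gap: αΔT L = 0.19 mm.
ΔT = 0.19 / (9.1×10⁻⁶ × 1425) = 14.65 °C.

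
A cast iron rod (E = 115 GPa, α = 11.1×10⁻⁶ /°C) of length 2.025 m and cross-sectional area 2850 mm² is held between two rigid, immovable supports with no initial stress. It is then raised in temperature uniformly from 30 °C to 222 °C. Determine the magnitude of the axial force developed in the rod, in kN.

P ≈ 699 kN (compressive)

With zero net strain, σ = E·αΔT = 115 GPa × 11.1×10⁻⁶ × 192 = 245.1 MPa.
P = AEαΔT = 2850 × 115×10³ × 11.1×10⁻⁶ × 192 = 698.5 kN (compressive).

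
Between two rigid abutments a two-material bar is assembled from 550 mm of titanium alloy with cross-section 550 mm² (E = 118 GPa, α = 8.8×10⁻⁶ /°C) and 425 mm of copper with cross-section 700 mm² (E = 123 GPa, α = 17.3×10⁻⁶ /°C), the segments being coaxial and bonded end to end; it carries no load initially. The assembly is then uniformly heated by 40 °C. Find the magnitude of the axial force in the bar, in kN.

If the supports were absent, the total length change would be Σ αᵢΔT Lᵢ = 8.8×10⁻⁶×40×550 + 17.3×10⁻⁶×40×425 = 0.4877 mm.
The walls prevent any net length change, so an axial force P (same in every segment) develops. Compatibility: P · Σ Lᵢ/(AᵢEᵢ) = δ_free.
Σ Lᵢ/(AᵢEᵢ) = 550/(550×118×10³) + 425/(700×123×10³) = 1.341×10⁻⁵ mm/N.
Hence P = δ_free / Σ(L/AE) = 0.4877/1.341×10⁻⁵ = 36.37 kN (compressive).

P ≈ 36.4 kN (compressive)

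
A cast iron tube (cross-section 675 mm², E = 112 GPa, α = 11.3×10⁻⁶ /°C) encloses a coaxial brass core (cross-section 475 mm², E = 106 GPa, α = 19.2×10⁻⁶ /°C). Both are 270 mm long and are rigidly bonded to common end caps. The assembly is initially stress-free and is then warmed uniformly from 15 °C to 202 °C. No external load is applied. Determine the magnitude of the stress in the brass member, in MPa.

Both members must finish at the same length. With the larger α, the brass tends to over-expand; the plates restrain it, putting the brass in compression and the cast iron in tension. With no external load the two internal forces are equal and opposite, magnitude P.
Compatibility of the two members (thermal + elastic change equal): (α₁ − α₂)ΔT = P·[1/(A₁E₁) + 1/(A₂E₂)].
|α₁ − α₂|·ΔT = 7.9×10⁻⁶ × 187 = 0.001477.
1/(A₁E₁) + 1/(A₂E₂) = 1/(675×112×10³) + 1/(475×106×10³) = 3.309×10⁻⁸ N⁻¹.
So P = 0.001477 / 3.309×10⁻⁸ = 44.65 kN.
σ_{brass} = P/A₂ = 44650/475 = 93.99 MPa, compressive.

σ ≈ 94 MPa (compressive)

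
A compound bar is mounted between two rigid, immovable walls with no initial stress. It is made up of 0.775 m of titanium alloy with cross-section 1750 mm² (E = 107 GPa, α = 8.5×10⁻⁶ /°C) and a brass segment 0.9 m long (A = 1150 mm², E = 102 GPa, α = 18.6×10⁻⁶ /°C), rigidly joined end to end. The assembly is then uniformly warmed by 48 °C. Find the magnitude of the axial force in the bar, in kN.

P ≈ 94.8 kN (compressive)

Free thermal expansion of the whole bar: Σ αᵢΔT Lᵢ = 8.5×10⁻⁶×48×775 + 18.6×10⁻⁶×48×900 = 1.12 mm.
Since the ends are fixed, an axial force P builds up, equal in every segment, with P · Σ Lᵢ/(AᵢEᵢ) = δ_free.
Σ Lᵢ/(AᵢEᵢ) = 775/(1750×107×10³) + 900/(1150×102×10³) = 1.181×10⁻⁵ mm/N.
P = 1.12 / 1.181×10⁻⁵ = 94800 N = 94.8 kN, compressive.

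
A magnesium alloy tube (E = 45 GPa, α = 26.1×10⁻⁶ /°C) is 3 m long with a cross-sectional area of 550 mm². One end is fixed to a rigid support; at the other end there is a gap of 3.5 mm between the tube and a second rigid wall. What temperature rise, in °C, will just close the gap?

Contact occurs when the free expansion equals the gap: αΔT L = 3.5 mm.
ΔT = 3.5 / (26.1×10⁻⁶ × 3000) = 44.7 °C.

ΔT ≈ 44.7 °C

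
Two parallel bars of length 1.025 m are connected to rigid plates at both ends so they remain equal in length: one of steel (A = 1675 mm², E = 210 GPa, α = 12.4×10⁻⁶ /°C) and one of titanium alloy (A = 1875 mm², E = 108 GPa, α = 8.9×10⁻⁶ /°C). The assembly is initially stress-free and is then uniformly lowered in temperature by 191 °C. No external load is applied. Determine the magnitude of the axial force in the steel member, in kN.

P ≈ 85.9 kN (tensile in the steel)

Both members must finish at the same length. With the larger α, the steel tends to over-contract; the plates restrain it, putting the steel in tension and the titanium alloy in compression. With no external load the two internal forces are equal and opposite, magnitude P.
Equating the net (thermal + elastic) strains gives |α₁ − α₂|·ΔT = P·[1/(A₁E₁) + 1/(A₂E₂)].
|α₁ − α₂|·ΔT = 3.5×10⁻⁶ × 191 = 0.0006685.
1/(A₁E₁) + 1/(A₂E₂) = 1/(1675×210×10³) + 1/(1875×108×10³) = 7.781×10⁻⁹ N⁻¹.
So P = 0.0006685 / 7.781×10⁻⁹ = 85.91 kN.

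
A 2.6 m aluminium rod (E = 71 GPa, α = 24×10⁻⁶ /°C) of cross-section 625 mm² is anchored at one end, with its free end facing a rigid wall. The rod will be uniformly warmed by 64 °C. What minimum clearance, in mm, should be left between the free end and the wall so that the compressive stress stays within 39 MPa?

g ≈ 2.57 mm

With no wall the rod would lengthen by αΔT L = 24×10⁻⁶ × 64 × 2600 = 3.994 mm.
A stress of 39 MPa corresponds to the wall pushing the rod back by σL/E = 39×2600/(71×10³) = 1.428 mm.
The gap must absorb the remainder: g_min = 3.994 − 1.428 = 2.565 mm.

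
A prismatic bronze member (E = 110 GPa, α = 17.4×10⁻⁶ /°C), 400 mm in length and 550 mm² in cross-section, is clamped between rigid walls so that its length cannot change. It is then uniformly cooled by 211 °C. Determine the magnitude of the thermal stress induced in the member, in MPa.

Because both ends are immovable the net strain is zero, and the suppressed thermal strain is αΔT = 17.4×10⁻⁶ × 211 = 3671.4×10⁻⁶.
Hence σ = E·αΔT = 110×10³ × 3671.4×10⁻⁶ = 403.9 MPa, tensile.

σ ≈ 404 MPa (tensile)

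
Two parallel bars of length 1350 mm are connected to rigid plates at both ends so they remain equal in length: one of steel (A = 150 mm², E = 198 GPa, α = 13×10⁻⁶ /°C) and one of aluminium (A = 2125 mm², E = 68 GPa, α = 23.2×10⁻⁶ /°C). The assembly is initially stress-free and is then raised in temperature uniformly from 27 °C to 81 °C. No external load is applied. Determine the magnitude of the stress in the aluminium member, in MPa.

Equilibrium of a rigid end plate with no external load gives equal and opposite internal forces ±P in the two members. Since α_{aluminium} > α_{steel}, heating drives the aluminium into compression and the steel into tension.
Compatibility of the two members (thermal + elastic change equal): (α₁ − α₂)ΔT = P·[1/(A₁E₁) + 1/(A₂E₂)].
|α₁ − α₂|·ΔT = 10.2×10⁻⁶ × 54 = 0.0005508.
1/(A₁E₁) + 1/(A₂E₂) = 1/(150×198×10³) + 1/(2125×68×10³) = 4.059×10⁻⁸ N⁻¹.
P = 0.0005508 / 4.059×10⁻⁸ = 13570 N = 13.57 kN.
σ_{aluminium} = P/A₂ = 13570/2125 = 6.386 MPa, compressive.

σ ≈ 6.39 MPa (compressive)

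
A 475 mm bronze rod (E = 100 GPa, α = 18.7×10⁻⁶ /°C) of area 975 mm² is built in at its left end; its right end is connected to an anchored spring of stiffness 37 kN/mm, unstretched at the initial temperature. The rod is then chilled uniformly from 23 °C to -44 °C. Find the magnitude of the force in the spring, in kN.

Free thermal contraction: δ_free = αΔT L = 18.7×10⁻⁶ × 67 × 475 = 0.5951 mm.
With a force P in the spring, the elastic change of the rod is PL/(AE) and that of the spring is P/k; compatibility requires their sum to equal δ_free.
P [ L/(AE) + 1/k ] = δ_free → P [ 475/(975×100×10³) + 1/(37×10³) ] = 0.5951.
P = 0.5951 / 3.19×10⁻⁵ = 18660 N.

P ≈ 18.7 kN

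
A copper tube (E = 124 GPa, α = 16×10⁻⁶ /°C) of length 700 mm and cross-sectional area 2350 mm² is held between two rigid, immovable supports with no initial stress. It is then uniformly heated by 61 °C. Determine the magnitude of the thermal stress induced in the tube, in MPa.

Because both ends are immovable the net strain is zero, and the suppressed thermal strain is αΔT = 16×10⁻⁶ × 61 = 976×10⁻⁶.
σ = EαΔT = 124×10³ × 16×10⁻⁶ × 61 = 121 MPa (compressive; the tube is trying to expand).

σ ≈ 121 MPa (compressive)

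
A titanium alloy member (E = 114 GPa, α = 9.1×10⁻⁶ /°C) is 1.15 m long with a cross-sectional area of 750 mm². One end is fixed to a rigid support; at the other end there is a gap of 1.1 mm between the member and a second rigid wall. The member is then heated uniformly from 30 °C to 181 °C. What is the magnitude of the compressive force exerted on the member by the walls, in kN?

Free thermal elongation = αΔT L = 9.1×10⁻⁶ × 151 × 1150 = 1.58 mm.
This exceeds the 1.1 mm gap, so the wall pushes back. The portion of expansion that must be recovered elastically is δ_free − gap = 1.58 − 1.1 = 0.4802 mm.
That suppressed elongation corresponds to σ = E·Δ/L = 114×10³ × 0.4802/1150 = 47.6 MPa.
P = σA = 47.6 × 750 = 35.7 kN.

P ≈ 35.7 kN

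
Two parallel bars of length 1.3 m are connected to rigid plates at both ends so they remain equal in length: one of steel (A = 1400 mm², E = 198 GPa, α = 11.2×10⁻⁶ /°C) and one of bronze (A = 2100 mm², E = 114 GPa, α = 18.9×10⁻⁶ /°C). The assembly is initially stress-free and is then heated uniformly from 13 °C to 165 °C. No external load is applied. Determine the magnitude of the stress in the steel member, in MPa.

Equilibrium of a rigid end plate with no external load gives equal and opposite internal forces ±P in the two members. Since α_{bronze} > α_{steel}, heating drives the bronze into compression and the steel into tension.
Equating the net (thermal + elastic) strains gives |α₁ − α₂|·ΔT = P·[1/(A₁E₁) + 1/(A₂E₂)].
|α₁ − α₂|·ΔT = 7.7×10⁻⁶ × 152 = 0.00117.
1/(A₁E₁) + 1/(A₂E₂) = 1/(1400×198×10³) + 1/(2100×114×10³) = 7.785×10⁻⁹ N⁻¹.
So P = 0.00117 / 7.785×10⁻⁹ = 150.3 kN.
σ_{steel} = P/A₁ = 150300/1400 = 107.4 MPa, tensile.

σ ≈ 107 MPa (tensile)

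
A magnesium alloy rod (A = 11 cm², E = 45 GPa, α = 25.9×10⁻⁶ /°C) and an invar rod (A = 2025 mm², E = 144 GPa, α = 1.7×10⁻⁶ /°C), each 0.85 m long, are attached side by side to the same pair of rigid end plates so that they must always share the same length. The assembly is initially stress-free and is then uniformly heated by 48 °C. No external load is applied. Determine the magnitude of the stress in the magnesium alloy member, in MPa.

σ ≈ 44.7 MPa (compressive)

The magnesium alloy has the larger α, so on heating it would change length more than the invar if both were free. The rigid plates force a common final length, so the magnesium alloy is put into compression and the invar into tension, with equal and opposite forces P (no external load).
Compatibility of the two members (thermal + elastic change equal): (α₁ − α₂)ΔT = P·[1/(A₁E₁) + 1/(A₂E₂)].
|α₁ − α₂|·ΔT = 24.2×10⁻⁶ × 48 = 0.001162.
1/(A₁E₁) + 1/(A₂E₂) = 1/(1100×45×10³) + 1/(2025×144×10³) = 2.363×10⁻⁸ N⁻¹.
So P = 0.001162 / 2.363×10⁻⁸ = 49.15 kN.
σ_{magnesium alloy} = P/A₁ = 49150/1100 = 44.69 MPa, compressive.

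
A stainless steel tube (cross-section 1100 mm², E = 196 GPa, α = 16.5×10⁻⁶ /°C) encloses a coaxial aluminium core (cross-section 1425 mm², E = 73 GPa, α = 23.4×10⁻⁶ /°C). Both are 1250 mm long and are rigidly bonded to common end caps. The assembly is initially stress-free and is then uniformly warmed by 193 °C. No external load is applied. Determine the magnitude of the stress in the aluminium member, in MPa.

σ ≈ 65.6 MPa (compressive)

The aluminium has the larger α, so on heating it would change length more than the stainless steel if both were free. The rigid plates force a common final length, so the aluminium is put into compression and the stainless steel into tension, with equal and opposite forces P (no external load).
Compatibility of the two members (thermal + elastic change equal): (α₁ − α₂)ΔT = P·[1/(A₁E₁) + 1/(A₂E₂)].
|α₁ − α₂|·ΔT = 6.9×10⁻⁶ × 193 = 0.001332.
1/(A₁E₁) + 1/(A₂E₂) = 1/(1100×196×10³) + 1/(1425×73×10³) = 1.425×10⁻⁸ N⁻¹.
So P = 0.001332 / 1.425×10⁻⁸ = 93.44 kN.
σ_{aluminium} = P/A₂ = 93440/1425 = 65.57 MPa, compressive.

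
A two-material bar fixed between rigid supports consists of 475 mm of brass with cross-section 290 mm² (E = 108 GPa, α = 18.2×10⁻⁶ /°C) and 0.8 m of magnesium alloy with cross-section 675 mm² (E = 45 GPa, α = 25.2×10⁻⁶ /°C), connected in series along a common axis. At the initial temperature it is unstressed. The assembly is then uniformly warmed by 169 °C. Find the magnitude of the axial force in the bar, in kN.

If the supports were absent, the total length change would be Σ αᵢΔT Lᵢ = 18.2×10⁻⁶×169×475 + 25.2×10⁻⁶×169×800 = 4.868 mm.
The walls prevent any net length change, so an axial force P (same in every segment) develops. Compatibility: P · Σ Lᵢ/(AᵢEᵢ) = δ_free.
The series flexibility is Σ Lᵢ/(AᵢEᵢ) = 475/(290×108×10³) + 800/(675×45×10³) = 4.15×10⁻⁵ mm/N.
P = 4.868 / 4.15×10⁻⁵ = 117300 N = 117.3 kN, compressive.

P ≈ 117 kN (compressive)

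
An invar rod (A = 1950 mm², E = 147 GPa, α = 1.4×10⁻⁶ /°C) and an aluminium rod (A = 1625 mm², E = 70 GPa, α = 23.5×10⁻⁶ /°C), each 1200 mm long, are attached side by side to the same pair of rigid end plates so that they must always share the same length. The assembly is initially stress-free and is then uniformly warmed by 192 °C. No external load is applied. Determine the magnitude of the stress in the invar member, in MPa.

σ ≈ 177 MPa (tensile)

The aluminium has the larger α, so on heating it would change length more than the invar if both were free. The rigid plates force a common final length, so the aluminium is put into compression and the invar into tension, with equal and opposite forces P (no external load).
Compatibility of the two members (thermal + elastic change equal): (α₁ − α₂)ΔT = P·[1/(A₁E₁) + 1/(A₂E₂)].
|α₁ − α₂|·ΔT = 22.1×10⁻⁶ × 192 = 0.004243.
1/(A₁E₁) + 1/(A₂E₂) = 1/(1950×147×10³) + 1/(1625×70×10³) = 1.228×10⁻⁸ N⁻¹.
P = 0.004243 / 1.228×10⁻⁸ = 345500 N = 345.5 kN.
σ_{invar} = P/A₁ = 345500/1950 = 177.2 MPa, tensile.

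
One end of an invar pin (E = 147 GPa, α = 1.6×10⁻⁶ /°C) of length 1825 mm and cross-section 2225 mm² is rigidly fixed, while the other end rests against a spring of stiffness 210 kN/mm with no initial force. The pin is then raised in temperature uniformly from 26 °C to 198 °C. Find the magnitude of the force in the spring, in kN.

The unrestrained thermal change is αΔT L = 1.6×10⁻⁶ × 172 × 1825 = 0.5022 mm.
Let P be the compressive force at the spring. The pin shortens elastically by PL/(AE) and the spring compresses by P/k; together these equal δ_free.
So P = δ_free / [L/(AE) + 1/k] = 0.5022 / [ 1825/(2225×147×10³) + 1/(210×10³) ].
P = 0.5022 / 1.034×10⁻⁵ = 48560 N.

P ≈ 48.6 kN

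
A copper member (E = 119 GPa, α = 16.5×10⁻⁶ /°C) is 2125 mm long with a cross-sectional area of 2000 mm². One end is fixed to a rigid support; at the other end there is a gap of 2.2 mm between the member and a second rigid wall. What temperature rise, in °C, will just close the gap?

ΔT ≈ 62.7 °C

Contact occurs when the free expansion equals the gap: αΔT L = 2.2 mm.
So ΔT = g/(αL) = 2.2/(16.5×10⁻⁶ × 2125) = 62.75 °C.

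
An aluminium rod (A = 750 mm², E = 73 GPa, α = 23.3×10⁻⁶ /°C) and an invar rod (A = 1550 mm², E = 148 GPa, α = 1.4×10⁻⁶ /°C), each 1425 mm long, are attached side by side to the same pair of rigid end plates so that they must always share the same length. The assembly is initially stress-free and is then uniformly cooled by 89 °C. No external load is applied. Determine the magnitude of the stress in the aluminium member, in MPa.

σ ≈ 115 MPa (tensile)

The aluminium has the larger α, so on cooling it would change length more than the invar if both were free. The rigid plates force a common final length, so the aluminium is put into tension and the invar into compression, with equal and opposite forces P (no external load).
Equating the net (thermal + elastic) strains gives |α₁ − α₂|·ΔT = P·[1/(A₁E₁) + 1/(A₂E₂)].
|α₁ − α₂|·ΔT = 21.9×10⁻⁶ × 89 = 0.001949.
1/(A₁E₁) + 1/(A₂E₂) = 1/(750×73×10³) + 1/(1550×148×10³) = 2.262×10⁻⁸ N⁻¹.
P = 0.001949 / 2.262×10⁻⁸ = 86150 N = 86.15 kN.
σ_{aluminium} = P/A₁ = 86150/750 = 114.9 MPa, tensile.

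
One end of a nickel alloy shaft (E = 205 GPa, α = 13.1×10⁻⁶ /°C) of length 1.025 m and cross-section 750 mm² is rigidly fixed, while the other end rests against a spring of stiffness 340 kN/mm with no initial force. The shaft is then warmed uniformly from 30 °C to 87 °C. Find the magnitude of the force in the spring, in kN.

P ≈ 79.7 kN

The unrestrained thermal change is αΔT L = 13.1×10⁻⁶ × 57 × 1025 = 0.7654 mm.
With a force P in the spring, the elastic change of the shaft is PL/(AE) and that of the spring is P/k; compatibility requires their sum to equal δ_free.
So P = δ_free / [L/(AE) + 1/k] = 0.7654 / [ 1025/(750×205×10³) + 1/(340×10³) ].
P = 0.7654 / 9.608×10⁻⁶ = 79660 N.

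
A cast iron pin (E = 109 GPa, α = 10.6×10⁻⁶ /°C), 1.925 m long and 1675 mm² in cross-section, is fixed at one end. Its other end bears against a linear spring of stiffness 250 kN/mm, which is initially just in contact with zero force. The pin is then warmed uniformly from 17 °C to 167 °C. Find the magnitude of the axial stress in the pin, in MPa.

σ ≈ 126 MPa (compressive)

Free thermal expansion: δ_free = αΔT L = 10.6×10⁻⁶ × 150 × 1925 = 3.061 mm.
Let P be the compressive force at the spring. The pin shortens elastically by PL/(AE) and the spring compresses by P/k; together these equal δ_free.
P [ L/(AE) + 1/k ] = δ_free → P [ 1925/(1675×109×10³) + 1/(250×10³) ] = 3.061.
P = 3.061 / 1.454×10⁻⁵ = 210500 N.
σ = P/A = 210500/1675 = 125.6 MPa.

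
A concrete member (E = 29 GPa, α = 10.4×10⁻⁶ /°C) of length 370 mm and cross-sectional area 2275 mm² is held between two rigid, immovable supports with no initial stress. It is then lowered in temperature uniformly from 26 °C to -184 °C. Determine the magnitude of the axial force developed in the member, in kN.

P ≈ 144 kN (tensile)

With zero net strain, σ = E·αΔT = 29 GPa × 10.4×10⁻⁶ × 210 = 63.34 MPa.
Axial force P = σA = 63.34 × 2275 = 144100 N = 144.1 kN, tensile.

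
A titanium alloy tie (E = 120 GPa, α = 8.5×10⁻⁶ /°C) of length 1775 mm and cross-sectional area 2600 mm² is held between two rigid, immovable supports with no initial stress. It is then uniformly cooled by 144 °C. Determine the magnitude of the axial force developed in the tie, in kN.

With zero net strain, σ = E·αΔT = 120 GPa × 8.5×10⁻⁶ × 144 = 146.9 MPa.
P = AEαΔT = 2600 × 120×10³ × 8.5×10⁻⁶ × 144 = 381.9 kN (tensile).

P ≈ 382 kN (tensile)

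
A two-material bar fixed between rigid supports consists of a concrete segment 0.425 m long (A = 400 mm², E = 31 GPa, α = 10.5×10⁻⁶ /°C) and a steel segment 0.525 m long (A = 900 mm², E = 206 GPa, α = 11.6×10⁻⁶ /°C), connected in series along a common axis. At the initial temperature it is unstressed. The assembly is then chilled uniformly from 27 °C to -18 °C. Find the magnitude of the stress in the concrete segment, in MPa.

Free thermal contraction of the whole bar: Σ αᵢΔT Lᵢ = 10.5×10⁻⁶×45×425 + 11.6×10⁻⁶×45×525 = 0.4749 mm.
The rigid supports impose zero overall length change; the single axial force P common to all segments must satisfy P Σ Lᵢ/(AᵢEᵢ) = δ_free.
The series flexibility is Σ Lᵢ/(AᵢEᵢ) = 425/(400×31×10³) + 525/(900×206×10³) = 3.711×10⁻⁵ mm/N.
P = 0.4749 / 3.711×10⁻⁵ = 12800 N = 12.8 kN, tensile.
σ_{concrete} = P / A = 12800 / 400 = 31.99 MPa.

σ ≈ 32 MPa (tensile)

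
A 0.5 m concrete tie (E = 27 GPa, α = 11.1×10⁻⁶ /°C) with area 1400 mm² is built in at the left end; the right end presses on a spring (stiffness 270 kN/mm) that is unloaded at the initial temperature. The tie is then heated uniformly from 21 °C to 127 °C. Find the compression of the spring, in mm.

Free thermal expansion: δ_free = αΔT L = 11.1×10⁻⁶ × 106 × 500 = 0.5883 mm.
With a force P in the spring, the elastic change of the tie is PL/(AE) and that of the spring is P/k; compatibility requires their sum to equal δ_free.
P [ L/(AE) + 1/k ] = δ_free → P [ 500/(1400×27×10³) + 1/(270×10³) ] = 0.5883.
P = 0.5883 / 1.693×10⁻⁵ = 34750 N.
Spring compression = P/k = 34750/(270×10³) = 0.1287 mm.

δ ≈ 0.129 mm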